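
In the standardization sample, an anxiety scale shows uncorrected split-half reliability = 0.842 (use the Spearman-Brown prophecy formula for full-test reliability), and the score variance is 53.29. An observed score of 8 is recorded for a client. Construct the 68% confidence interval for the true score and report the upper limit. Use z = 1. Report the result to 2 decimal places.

10.14

σ = 53.29^(1/2) = 7.3000
Full-length reliability (Spearman-Brown) = 2(0.842)/(1+0.842) ≈ 0.9142
SEM = 7.3000×√(1 − 0.9142) ≈ 2.1380
1 × SEM ≈ 2.1380
Upper limit = 8 + 2.1380 ≈ 10.1380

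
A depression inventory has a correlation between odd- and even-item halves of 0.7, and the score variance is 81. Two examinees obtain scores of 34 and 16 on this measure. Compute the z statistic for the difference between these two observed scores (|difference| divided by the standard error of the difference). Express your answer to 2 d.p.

3.37

σ = 81^(1/2) = 9.000
r_full = 2·0.7 / (1 + 0.7) ≈ 0.824
SEM = 9.000 × √(1 − 0.824) = 9.000 × √0.176 ≈ 9.000 × 0.420 ≈ 3.781
SE_diff = √2 × SEM ≈ 5.347
z = |34 − 16| / 5.347 = 18 / 5.347 ≈ 3.367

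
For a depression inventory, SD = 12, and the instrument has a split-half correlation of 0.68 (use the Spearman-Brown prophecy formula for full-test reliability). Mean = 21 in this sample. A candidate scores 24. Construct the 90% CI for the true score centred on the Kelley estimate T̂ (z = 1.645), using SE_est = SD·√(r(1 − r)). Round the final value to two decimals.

Full-length reliability (Spearman-Brown) = 2(0.68)/(1+0.68) ≈ 0.8095
T̂ = 0.8095(24) + 0.1905(21) ≈ 23.4286
SE_est = 12.0000·√[r(1 − r)] ≈ 4.7121
CI = 23.4286 ± 1.645 * 4.7121 → [15.6771, 31.1800]

[15.68, 31.18]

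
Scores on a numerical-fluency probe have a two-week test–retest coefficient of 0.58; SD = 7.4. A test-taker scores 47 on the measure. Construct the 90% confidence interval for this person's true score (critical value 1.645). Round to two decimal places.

[39.11, 54.89]

SEM = 7.400 * √(1 − 0.580) = 7.400 * √0.420 ≈ 7.400 * 0.648 ≈ 4.796
Half-width = 1.645*4.796 ≈ 7.889
Interval: (39.111, 54.889)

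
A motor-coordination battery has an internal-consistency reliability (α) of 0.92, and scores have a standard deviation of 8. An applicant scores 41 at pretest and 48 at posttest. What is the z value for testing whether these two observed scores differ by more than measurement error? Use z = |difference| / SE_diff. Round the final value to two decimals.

2.19

The standard error of measurement is 8.0000×√(1 − 0.9200) ≈ 8.0000×0.2828 ≈ 2.2627.
SE_diff = SEM × √2 ≈ 2.2627 × 1.4142 ≈ 3.2000
z = |41 − 48| / 3.2000 = 7 / 3.2000 ≈ 2.1875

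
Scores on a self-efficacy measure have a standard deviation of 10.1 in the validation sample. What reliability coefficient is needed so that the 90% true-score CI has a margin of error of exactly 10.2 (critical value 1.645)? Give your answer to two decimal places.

0.62

Required SEM = 10.2 / 1.645 ≈ 6.201
r = 1 − (SEM / SD)² = 1 − (6.201 / 10.1)² ≈ 1 − 0.377 ≈ 0.623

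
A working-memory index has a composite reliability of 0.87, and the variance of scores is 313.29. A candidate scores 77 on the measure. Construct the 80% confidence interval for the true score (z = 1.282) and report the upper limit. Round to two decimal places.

85.18

SD = √313.29 = 17.700
SEM = 17.700 * √(1 − 0.870) = 17.700 * √0.130 ≃ 17.700 * 0.361 ≃ 6.382
Margin = 1.282 * 6.382 ≃ 8.182
Upper bound: 77 + 8.182 = 85.182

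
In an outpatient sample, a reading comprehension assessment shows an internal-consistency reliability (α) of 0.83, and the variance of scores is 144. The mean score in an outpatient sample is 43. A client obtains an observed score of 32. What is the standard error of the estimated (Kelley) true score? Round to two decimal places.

4.51

σ = 144^(1/2) = 12.000
SE_est = SD · √(r(1 − r)) = 12.000 · √0.141 ≈ 12.000 · 0.376 ≈ 4.508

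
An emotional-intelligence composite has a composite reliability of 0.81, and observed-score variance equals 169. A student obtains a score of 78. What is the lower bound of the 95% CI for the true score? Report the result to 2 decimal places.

SD = √169 = 13.0000
SEM = 13.0000 · √(1 − 0.8100) = 13.0000 · √0.1900 ≈ 13.0000 · 0.4359 ≈ 5.6666
Margin = 1.96 · 5.6666 ≈ 11.1065
Lower limit = 78 − 11.1065 ≈ 66.8935

66.89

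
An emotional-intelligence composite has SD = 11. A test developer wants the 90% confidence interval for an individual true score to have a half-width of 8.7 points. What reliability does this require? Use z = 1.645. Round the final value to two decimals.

0.77

Required SEM = 8.7 / 1.645 ≈ 5.289
Required reliability = 1 − (SEM/SD)² = 1 − 0.231 ≈ 0.769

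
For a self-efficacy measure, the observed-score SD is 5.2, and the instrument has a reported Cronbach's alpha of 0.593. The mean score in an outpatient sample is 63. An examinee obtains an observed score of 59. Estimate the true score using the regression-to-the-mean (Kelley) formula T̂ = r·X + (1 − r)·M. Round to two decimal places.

60.63

T̂ = 0.593(59) + 0.407(63) ≈ 60.628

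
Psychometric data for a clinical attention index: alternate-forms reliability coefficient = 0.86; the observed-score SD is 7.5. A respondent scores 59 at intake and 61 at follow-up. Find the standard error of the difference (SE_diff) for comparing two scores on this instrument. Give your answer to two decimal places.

3.97

SEM = 7.5000 * √(1 − 0.8600) = 7.5000 * √0.1400 ≈ 7.5000 * 0.3742 ≈ 2.8062
SE_diff = √2 * SEM ≈ 3.9686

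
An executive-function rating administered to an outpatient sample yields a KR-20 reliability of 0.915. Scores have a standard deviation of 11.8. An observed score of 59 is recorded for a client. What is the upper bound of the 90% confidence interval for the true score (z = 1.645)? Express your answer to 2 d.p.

64.66

SEM = 11.8000 · √(1 − 0.9150) = 11.8000 · √0.0850 ≈ 11.8000 · 0.2915 ≈ 3.4403
Half-width = 1.645·3.4403 ≈ 5.6592
Upper limit = 59 + 5.6592 ≈ 64.6592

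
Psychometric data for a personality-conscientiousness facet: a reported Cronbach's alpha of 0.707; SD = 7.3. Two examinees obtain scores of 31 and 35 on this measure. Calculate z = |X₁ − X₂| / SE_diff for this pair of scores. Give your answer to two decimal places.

0.72

SEM = 7.300 × √(1 − 0.707) = 7.300 × √0.293 ≃ 7.300 × 0.541 ≃ 3.951
Standard error of the difference = 3.951·√2 ≃ 5.588
z = 4 / 5.588 ≃ 0.716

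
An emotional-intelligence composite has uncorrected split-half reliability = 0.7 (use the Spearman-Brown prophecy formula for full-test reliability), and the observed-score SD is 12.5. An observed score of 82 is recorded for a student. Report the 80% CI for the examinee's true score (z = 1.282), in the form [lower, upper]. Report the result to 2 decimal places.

[75.27, 88.73]

Spearman-Brown: r = 2(0.7) / (1 + 0.7) = 1.4000 / 1.7000 ≃ 0.8235
SEM = 12.5000·√(1 − 0.8235) ≃ 5.2511
Margin = 1.282 · 5.2511 ≃ 6.7318
Interval: (75.2682, 88.7318)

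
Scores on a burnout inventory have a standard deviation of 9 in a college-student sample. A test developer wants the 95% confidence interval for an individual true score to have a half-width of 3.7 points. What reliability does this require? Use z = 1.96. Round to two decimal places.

SEM needed = half-width / z = 3.7/1.96 ≈ 1.8878
r = 1 − (SEM / SD)² = 1 − (1.8878 / 9)² ≈ 1 − 0.0440 ≈ 0.9560

0.96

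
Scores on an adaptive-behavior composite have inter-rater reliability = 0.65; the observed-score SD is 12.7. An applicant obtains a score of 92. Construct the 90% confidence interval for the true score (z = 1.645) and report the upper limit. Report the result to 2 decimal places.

SEM = 12.7000*√(1 − 0.6500) ≃ 7.5134
Half-width = 1.645*7.5134 ≃ 12.3596
Upper bound: 92 + 12.3596 = 104.3596

104.36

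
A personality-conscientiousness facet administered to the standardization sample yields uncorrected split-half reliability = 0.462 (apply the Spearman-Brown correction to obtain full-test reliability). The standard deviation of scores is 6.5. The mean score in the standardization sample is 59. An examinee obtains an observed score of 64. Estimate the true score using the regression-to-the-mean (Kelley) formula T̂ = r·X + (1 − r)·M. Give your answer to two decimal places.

Full-length reliability (Spearman-Brown) = 2(0.462)/(1+0.462) ≈ 0.63201
Estimated true score = 0.63201×64 + (1 − 0.63201)×59 ≈ 62.16005

62.16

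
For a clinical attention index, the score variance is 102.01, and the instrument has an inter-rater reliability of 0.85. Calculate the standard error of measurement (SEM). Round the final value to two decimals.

SD = √102.01 = 10.100
The standard error of measurement is 10.100×√(1 − 0.850) ≈ 10.100×0.387 ≈ 3.912.

3.91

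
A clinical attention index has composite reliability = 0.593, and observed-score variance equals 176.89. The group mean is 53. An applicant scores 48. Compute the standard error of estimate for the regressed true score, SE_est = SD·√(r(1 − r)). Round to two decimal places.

6.53

σ = 176.89^(1/2) = 13.300
SE_est = SD * √(r(1 − r)) = 13.300 * √0.241 ≃ 13.300 * 0.491 ≃ 6.534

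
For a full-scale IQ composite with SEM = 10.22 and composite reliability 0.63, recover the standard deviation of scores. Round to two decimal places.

16.80

SD = 10.22 / √(1 − 0.63) ≈ 16.802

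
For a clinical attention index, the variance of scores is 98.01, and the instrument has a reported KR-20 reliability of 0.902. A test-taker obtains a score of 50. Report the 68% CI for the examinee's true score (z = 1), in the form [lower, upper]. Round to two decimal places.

[46.90, 53.10]

σ = 98.01^(1/2) = 9.900
SEM = 9.900 · √(1 − 0.902) = 9.900 · √0.098 ≈ 9.900 · 0.313 ≈ 3.099
Half-width = 1·3.099 ≈ 3.099
CI = 50 ± 3.099 → [46.901, 53.099]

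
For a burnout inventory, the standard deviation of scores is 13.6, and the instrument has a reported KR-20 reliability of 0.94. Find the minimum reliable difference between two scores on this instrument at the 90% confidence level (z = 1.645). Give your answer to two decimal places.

7.75

SEM = 13.600 * √(1 − 0.940) = 13.600 * √0.060 ≈ 13.600 * 0.245 ≈ 3.331
SE_diff = SEM * √2 ≈ 3.331 * 1.414 ≈ 4.711
Smallest detectable difference = 1.645*4.711 ≈ 7.750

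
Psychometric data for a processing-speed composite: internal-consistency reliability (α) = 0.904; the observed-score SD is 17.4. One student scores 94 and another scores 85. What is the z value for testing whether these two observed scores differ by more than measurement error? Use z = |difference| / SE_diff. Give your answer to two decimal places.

1.18

SEM = 17.40000·√(1 − 0.90400) ≃ 5.39119
SE_diff = √2 · SEM ≃ 7.62430
z = 9 / 7.62430 ≃ 1.18044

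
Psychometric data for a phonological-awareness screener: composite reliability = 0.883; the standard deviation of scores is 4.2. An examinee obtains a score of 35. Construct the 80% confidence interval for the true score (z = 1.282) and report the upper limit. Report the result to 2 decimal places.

The standard error of measurement is 4.2000×√(1 − 0.8830) ≃ 4.2000×0.3421 ≃ 1.4366.
1.282 × SEM ≃ 1.8417
Upper limit = 35 + 1.8417 ≃ 36.8417

36.84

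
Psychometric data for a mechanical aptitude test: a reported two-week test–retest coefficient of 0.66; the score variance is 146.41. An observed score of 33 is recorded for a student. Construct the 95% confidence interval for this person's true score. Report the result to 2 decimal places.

SD = √146.41 ≈ 12.100
SEM = 12.100 * √(1 − 0.660) = 12.100 * √0.340 ≈ 12.100 * 0.583 ≈ 7.055
Margin = 1.96 * 7.055 ≈ 13.829
CI = 33 ± 13.829 → [19.171, 46.829]

[19.17, 46.83]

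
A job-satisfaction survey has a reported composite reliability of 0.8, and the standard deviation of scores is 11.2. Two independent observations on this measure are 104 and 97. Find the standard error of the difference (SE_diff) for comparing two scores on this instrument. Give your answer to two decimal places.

7.08

SEM = 11.200 · √(1 − 0.800) = 11.200 · √0.200 ≈ 11.200 · 0.447 ≈ 5.009
SE_diff = SEM · √2 ≈ 5.009 · 1.414 ≈ 7.084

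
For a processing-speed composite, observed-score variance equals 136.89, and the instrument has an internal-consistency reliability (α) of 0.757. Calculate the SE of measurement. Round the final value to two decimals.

5.77

SD = √136.89 = 11.7000
The standard error of measurement is 11.7000×√(1 − 0.7570) ≈ 11.7000×0.4930 ≈ 5.7675.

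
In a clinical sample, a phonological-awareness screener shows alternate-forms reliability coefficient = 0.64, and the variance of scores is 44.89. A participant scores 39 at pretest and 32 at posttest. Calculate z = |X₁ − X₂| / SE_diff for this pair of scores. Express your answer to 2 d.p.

1.23

SD = √44.89 ≈ 6.7000
SEM = 6.7000 * √(1 − 0.6400) = 6.7000 * √0.3600 ≈ 6.7000 * 0.6000 ≈ 4.0200
SE_diff = √2 * SEM ≈ 5.6851
z = |39 − 32| / 5.6851 = 7 / 5.6851 ≈ 1.2313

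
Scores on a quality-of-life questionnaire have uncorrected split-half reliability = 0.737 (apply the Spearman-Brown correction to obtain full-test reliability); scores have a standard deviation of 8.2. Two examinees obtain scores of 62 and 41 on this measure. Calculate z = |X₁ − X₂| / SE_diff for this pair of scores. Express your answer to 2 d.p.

Full-length reliability (Spearman-Brown) = 2(0.737)/(1+0.737) ≈ 0.849
SEM = 8.200·√(1 − 0.849) ≈ 3.191
SE_diff = √2 · SEM ≈ 4.512
z = 21 / 4.512 ≈ 4.654

4.65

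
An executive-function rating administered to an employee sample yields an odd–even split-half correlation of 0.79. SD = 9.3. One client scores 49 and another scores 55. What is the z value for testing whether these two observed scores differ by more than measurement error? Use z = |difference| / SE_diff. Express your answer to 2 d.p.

r_full = 2·0.79 / (1 + 0.79) ≈ 0.88268
SEM = 9.30000·√(1 − 0.88268) ≈ 3.18542
SE_diff = √2 · SEM ≈ 4.50486
z = 6 / 4.50486 ≈ 1.33190

1.33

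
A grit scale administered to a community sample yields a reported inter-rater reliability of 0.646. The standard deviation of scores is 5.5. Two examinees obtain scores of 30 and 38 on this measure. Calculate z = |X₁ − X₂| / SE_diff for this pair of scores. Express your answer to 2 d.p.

1.73

SEM = 5.500 × √(1 − 0.646) = 5.500 × √0.354 ≈ 5.500 × 0.595 ≈ 3.272
SE_diff = SEM × √2 ≈ 3.272 × 1.414 ≈ 4.628
z = |30 − 38| / 4.628 = 8 / 4.628 ≈ 1.729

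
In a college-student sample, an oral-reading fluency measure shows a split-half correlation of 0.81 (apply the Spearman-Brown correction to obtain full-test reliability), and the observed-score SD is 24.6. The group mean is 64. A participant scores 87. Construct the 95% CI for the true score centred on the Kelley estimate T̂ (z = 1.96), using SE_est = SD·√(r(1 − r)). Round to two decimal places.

Spearman-Brown: r = 2(0.81) / (1 + 0.81) = 1.62000 / 1.81000 ≈ 0.89503
Estimated true score = 0.89503*87 + (1 − 0.89503)*64 ≈ 84.58564
SE_est = 24.60000·√[r(1 − r)] ≈ 7.54034
CI = 84.58564 ± 1.96 * 7.54034 → [69.80657, 99.36470]

[69.81, 99.36]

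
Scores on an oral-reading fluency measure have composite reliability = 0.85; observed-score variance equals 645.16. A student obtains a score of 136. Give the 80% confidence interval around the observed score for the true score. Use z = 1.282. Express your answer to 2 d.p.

[123.39, 148.61]

SD = √645.16 = 25.4000
SEM = 25.4000·√(1 − 0.8500) ≈ 9.8374
Margin = 1.282 · 9.8374 ≈ 12.6115
Interval: (123.3885, 148.6115)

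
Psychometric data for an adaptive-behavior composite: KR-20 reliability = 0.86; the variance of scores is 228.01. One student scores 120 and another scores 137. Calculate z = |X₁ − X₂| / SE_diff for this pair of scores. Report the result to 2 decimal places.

2.13

SD = √228.01 ≈ 15.1000
SEM = 15.1000 × √(1 − 0.8600) = 15.1000 × √0.1400 ≈ 15.1000 × 0.3742 ≈ 5.6499
SE_diff = √2 × SEM ≈ 7.9902
z = |120 − 137| / 7.9902 = 17 / 7.9902 ≈ 2.1276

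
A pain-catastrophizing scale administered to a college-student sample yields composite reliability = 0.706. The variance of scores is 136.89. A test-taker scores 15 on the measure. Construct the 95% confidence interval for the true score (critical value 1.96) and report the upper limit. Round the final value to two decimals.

SD = √136.89 ≈ 11.700
SEM = 11.700·√(1 − 0.706) ≈ 6.344
Half-width = 1.96·6.344 ≈ 12.434
Upper limit = 15 + 12.434 ≈ 27.434

27.43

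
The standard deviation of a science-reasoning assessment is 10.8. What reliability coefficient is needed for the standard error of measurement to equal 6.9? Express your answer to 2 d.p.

0.59

r = 1 − (SEM / SD)² = 1 − (6.90000 / 10.8)² ≈ 1 − 0.40818 ≈ 0.59182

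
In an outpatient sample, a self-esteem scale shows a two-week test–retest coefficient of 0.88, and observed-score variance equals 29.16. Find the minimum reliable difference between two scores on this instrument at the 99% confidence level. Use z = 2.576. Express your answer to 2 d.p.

6.81

SD = √29.16 ≈ 5.4000
SEM = 5.4000·√(1 − 0.8800) ≈ 1.8706
SE_diff = SEM · √2 ≈ 1.8706 · 1.4142 ≈ 2.6454
Smallest detectable difference = 2.576·2.6454 ≈ 6.8147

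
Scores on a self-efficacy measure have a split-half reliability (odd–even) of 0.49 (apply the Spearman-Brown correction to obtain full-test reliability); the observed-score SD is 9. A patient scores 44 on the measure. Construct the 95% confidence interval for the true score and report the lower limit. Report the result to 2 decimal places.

33.68

Spearman-Brown: r = 2(0.49) / (1 + 0.49) = 0.9800 / 1.4900 ≃ 0.6577
SEM = 9.0000*√(1 − 0.6577) ≃ 5.2654
Margin = 1.96 * 5.2654 ≃ 10.3203
Lower bound: 44 − 10.3203 = 33.6797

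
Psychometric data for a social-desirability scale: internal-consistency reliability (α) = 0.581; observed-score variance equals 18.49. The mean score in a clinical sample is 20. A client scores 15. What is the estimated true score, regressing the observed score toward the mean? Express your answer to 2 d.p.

17.10

T̂ = 0.58100(15) + 0.41900(20) ≈ 17.09500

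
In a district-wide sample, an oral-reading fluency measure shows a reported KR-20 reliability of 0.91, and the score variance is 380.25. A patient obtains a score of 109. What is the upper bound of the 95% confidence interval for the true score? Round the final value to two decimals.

SD = √380.25 = 19.500
SEM = 19.500×√(1 − 0.910) ≈ 5.850
Half-width = 1.96×5.850 ≈ 11.466
Upper limit = 109 + 11.466 ≈ 120.466

120.47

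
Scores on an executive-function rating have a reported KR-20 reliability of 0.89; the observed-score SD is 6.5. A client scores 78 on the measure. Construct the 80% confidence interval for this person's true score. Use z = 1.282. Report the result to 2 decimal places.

SEM = 6.500 × √(1 − 0.890) = 6.500 × √0.110 ≈ 6.500 × 0.332 ≈ 2.156
Margin = 1.282 × 2.156 ≈ 2.764
80% CI: 78 ± 2.764 = [75.236, 80.764]

[75.24, 80.76]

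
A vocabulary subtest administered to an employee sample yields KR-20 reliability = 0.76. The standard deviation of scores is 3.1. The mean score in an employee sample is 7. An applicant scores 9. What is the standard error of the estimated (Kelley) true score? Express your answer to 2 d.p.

1.32

SE_est = SD * √(r(1 − r)) = 3.1000 * √0.1824 ≈ 3.1000 * 0.4271 ≈ 1.3240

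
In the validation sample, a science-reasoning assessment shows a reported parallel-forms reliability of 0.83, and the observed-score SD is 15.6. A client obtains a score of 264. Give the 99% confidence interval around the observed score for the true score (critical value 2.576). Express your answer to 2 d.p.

SEM = 15.60000*√(1 − 0.83000) ≈ 6.43204
2.576 * SEM ≈ 16.56895
Interval: (247.43105, 280.56895)

[247.43, 280.57]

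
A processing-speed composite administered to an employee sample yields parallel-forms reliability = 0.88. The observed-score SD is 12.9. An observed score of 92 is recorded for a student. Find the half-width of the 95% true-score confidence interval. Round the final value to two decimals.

8.76

SEM = 12.90000 × √(1 − 0.88000) = 12.90000 × √0.12000 ≈ 12.90000 × 0.34641 ≈ 4.46869
Half-width = 1.96×4.46869 ≈ 8.75863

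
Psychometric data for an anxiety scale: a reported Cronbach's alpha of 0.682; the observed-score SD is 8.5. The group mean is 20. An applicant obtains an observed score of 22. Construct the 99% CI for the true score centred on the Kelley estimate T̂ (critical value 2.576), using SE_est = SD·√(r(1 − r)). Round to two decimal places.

T̂ = r·X + (1 − r)·M = 0.682×22 + 0.318×20 = 15.004 + 6.360 ≈ 21.364
SE_est = 8.500×√(0.682×0.318) ≈ 3.958
99% CI: 21.364 ± 10.197 ≈ (11.167, 31.561)

[11.17, 31.56]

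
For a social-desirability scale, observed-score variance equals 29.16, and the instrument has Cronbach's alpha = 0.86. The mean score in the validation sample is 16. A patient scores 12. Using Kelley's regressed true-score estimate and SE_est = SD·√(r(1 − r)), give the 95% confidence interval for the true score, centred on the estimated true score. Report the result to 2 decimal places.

σ = 29.16^(1/2) = 5.40000
T̂ = r·X + (1 − r)·M = 0.86000*12 + 0.14000*16 = 10.32000 + 2.24000 ≈ 12.56000
SE_est = 5.40000*√(0.86000*0.14000) ≈ 1.87373
95% CI: 12.56000 ± 3.67251 ≈ (8.88749, 16.23251)

[8.89, 16.23]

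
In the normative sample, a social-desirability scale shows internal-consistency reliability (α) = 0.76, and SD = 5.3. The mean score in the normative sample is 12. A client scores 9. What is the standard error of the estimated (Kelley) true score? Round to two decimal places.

SE_est = 5.3000·√[r(1 − r)] ≈ 2.2635

2.26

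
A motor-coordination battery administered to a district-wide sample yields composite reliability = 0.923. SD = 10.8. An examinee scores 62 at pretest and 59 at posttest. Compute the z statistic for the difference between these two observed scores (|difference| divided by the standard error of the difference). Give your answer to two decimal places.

0.71

SEM = 10.800 · √(1 − 0.923) = 10.800 · √0.077 ≃ 10.800 · 0.277 ≃ 2.997
SE_diff = SEM · √2 ≃ 2.997 · 1.414 ≃ 4.238
z = |62 − 59| / 4.238 = 3 / 4.238 ≃ 0.708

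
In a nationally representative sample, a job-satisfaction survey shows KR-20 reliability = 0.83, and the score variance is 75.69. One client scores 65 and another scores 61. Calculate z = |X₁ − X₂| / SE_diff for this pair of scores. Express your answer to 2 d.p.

SD = √75.69 ≈ 8.7000
The standard error of measurement is 8.7000×√(1 − 0.8300) ≈ 8.7000×0.4123 ≈ 3.5871.
Standard error of the difference = 3.5871·√2 ≈ 5.0729
z = 4 / 5.0729 ≈ 0.7885

0.79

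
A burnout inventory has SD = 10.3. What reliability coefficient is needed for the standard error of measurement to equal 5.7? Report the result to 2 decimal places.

0.69

Required reliability = 1 − (SEM/SD)² = 1 − 0.30625 ≈ 0.69375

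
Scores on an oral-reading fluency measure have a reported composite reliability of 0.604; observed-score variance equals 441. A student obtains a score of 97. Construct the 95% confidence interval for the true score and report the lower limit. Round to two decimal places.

SD = √441 = 21.000
SEM = 21.000·√(1 − 0.604) ≃ 13.215
Half-width = 1.96·13.215 ≃ 25.901
Lower bound: 97 − 25.901 = 71.099

71.10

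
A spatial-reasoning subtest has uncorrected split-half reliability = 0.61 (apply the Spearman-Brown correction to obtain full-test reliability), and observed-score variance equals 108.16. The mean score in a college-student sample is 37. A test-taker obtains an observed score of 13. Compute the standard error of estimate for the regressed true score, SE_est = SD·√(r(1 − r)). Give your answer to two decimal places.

SD = √108.16 ≈ 10.4000
Full-length reliability (Spearman-Brown) = 2(0.61)/(1+0.61) ≈ 0.7578
SE_est = 10.4000·√[r(1 − r)] ≈ 4.4557

4.46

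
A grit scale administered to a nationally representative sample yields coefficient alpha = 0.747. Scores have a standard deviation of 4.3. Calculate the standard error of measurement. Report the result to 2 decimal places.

The standard error of measurement is 4.300×√(1 − 0.747) ≈ 4.300×0.503 ≈ 2.163.

2.16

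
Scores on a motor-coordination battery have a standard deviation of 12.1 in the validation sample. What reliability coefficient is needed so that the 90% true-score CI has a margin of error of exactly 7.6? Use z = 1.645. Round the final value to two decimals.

0.85

SEM needed = half-width / z = 7.6/1.645 ≈ 4.6201
r = 1 − (4.6201/12.1)² ≈ 1 − 0.1458 ≈ 0.8542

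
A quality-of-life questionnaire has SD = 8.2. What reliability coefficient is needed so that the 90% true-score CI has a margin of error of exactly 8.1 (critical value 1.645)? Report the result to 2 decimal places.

SEM needed = half-width / z = 8.1/1.645 ≃ 4.924
Required reliability = 1 − (SEM/SD)² = 1 − 0.361 ≃ 0.639

0.64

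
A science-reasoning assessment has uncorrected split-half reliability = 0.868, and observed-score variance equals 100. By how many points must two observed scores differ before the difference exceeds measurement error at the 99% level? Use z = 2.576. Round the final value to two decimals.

SD = √100 ≈ 10.0000
r_full = 2·0.868 / (1 + 0.868) ≈ 0.9293
SEM = 10.0000 × √(1 − 0.9293) = 10.0000 × √0.0707 ≈ 10.0000 × 0.2658 ≈ 2.6583
Standard error of the difference = 2.6583·√2 ≈ 3.7594
Smallest detectable difference = 2.576×3.7594 ≈ 9.6841

9.68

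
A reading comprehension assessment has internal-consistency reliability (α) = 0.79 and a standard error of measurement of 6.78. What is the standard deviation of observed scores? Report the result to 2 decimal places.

14.80

SD = 6.78 / √(1 − 0.79) ≈ 14.795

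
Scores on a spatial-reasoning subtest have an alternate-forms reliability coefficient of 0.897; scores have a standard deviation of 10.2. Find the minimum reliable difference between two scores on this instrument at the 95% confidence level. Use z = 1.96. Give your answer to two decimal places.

SEM = 10.200 · √(1 − 0.897) = 10.200 · √0.103 ≈ 10.200 · 0.321 ≈ 3.274
SE_diff = SEM · √2 ≈ 3.274 · 1.414 ≈ 4.629
Minimum reliable difference = 1.96 · SE_diff ≈ 1.96 · 4.629 ≈ 9.074

9.07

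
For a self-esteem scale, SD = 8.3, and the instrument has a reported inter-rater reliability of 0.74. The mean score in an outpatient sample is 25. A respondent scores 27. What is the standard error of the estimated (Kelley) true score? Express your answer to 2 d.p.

3.64

SE_est = SD · √(r(1 − r)) = 8.300 · √0.192 ≃ 8.300 · 0.439 ≃ 3.641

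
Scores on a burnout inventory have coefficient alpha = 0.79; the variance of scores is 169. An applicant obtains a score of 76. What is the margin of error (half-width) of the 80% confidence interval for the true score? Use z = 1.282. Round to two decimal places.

7.64

SD = √169 ≃ 13.000
SEM = 13.000·√(1 − 0.790) ≃ 5.957
Margin = 1.282 · 5.957 ≃ 7.637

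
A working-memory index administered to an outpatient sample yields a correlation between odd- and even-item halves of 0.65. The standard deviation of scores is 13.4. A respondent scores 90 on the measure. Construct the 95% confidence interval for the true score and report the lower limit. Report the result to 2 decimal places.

r_full = 2·0.65 / (1 + 0.65) ≈ 0.788
The standard error of measurement is 13.400·√(1 − 0.788) ≈ 13.400·0.461 ≈ 6.172.
Half-width = 1.96·6.172 ≈ 12.096
Lower limit = 90 − 12.096 ≈ 77.904

77.90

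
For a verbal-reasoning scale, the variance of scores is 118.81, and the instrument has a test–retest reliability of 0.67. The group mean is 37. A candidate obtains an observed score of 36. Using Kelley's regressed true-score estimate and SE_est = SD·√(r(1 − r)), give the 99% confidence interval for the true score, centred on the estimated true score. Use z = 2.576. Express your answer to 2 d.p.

[23.13, 49.53]

SD = √118.81 = 10.90000
T̂ = 0.67000(36) + 0.33000(37) ≃ 36.33000
SE_est = SD × √(r(1 − r)) = 10.90000 × √0.22110 ≃ 10.90000 × 0.47021 ≃ 5.12532
CI = 36.33000 ± 2.576 × 5.12532 → [23.12718, 49.53282]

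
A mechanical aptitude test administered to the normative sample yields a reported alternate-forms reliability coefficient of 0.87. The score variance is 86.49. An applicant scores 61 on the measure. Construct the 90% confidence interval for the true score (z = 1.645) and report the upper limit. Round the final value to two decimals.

SD = √86.49 = 9.3000
The standard error of measurement is 9.3000×√(1 − 0.8700) ≈ 9.3000×0.3606 ≈ 3.3532.
1.645 × SEM ≈ 5.5160
Upper bound: 61 + 5.5160 = 66.5160

66.52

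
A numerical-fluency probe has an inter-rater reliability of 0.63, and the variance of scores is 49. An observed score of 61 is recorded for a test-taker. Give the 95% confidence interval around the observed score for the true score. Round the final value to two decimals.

σ = 49^(1/2) = 7.0000
The standard error of measurement is 7.0000·√(1 − 0.6300) ≃ 7.0000·0.6083 ≃ 4.2579.
1.96 · SEM ≃ 8.3456
95% CI: 61 ± 8.3456 = [52.6544, 69.3456]

[52.65, 69.35]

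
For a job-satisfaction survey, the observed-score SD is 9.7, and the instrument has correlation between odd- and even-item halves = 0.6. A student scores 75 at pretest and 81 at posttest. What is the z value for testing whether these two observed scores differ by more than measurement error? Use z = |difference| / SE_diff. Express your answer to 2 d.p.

Spearman-Brown: r = 2(0.6) / (1 + 0.6) = 1.2000 / 1.6000 ≈ 0.7500
SEM = 9.7000 · √(1 − 0.7500) = 9.7000 · √0.2500 ≈ 9.7000 · 0.5000 ≈ 4.8500
Standard error of the difference = 4.8500·√2 ≈ 6.8589
z = 6 / 6.8589 ≈ 0.8748

0.87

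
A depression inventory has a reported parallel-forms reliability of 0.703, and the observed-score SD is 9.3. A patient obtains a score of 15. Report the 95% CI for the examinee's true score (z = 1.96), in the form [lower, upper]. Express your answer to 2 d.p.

[5.07, 24.93]

The standard error of measurement is 9.300·√(1 − 0.703) ≈ 9.300·0.545 ≈ 5.068.
Margin = 1.96 · 5.068 ≈ 9.934
Interval: (5.066, 24.934)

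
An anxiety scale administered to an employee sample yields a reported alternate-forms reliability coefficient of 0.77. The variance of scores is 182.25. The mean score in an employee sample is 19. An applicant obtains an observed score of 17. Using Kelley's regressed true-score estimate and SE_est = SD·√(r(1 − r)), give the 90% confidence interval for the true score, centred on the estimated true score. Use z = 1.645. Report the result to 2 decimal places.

SD = √182.25 ≃ 13.5000
Estimated true score = 0.7700·17 + (1 − 0.7700)·19 ≃ 17.4600
SE_est = SD · √(r(1 − r)) = 13.5000 · √0.1771 ≃ 13.5000 · 0.4208 ≃ 5.6812
90% CI: 17.4600 ± 9.3456 ≃ (8.1144, 26.8056)

[8.11, 26.81]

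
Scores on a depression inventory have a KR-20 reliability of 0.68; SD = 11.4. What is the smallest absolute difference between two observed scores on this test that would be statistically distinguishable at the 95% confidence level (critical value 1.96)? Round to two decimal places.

The standard error of measurement is 11.4000×√(1 − 0.6800) ≈ 11.4000×0.5657 ≈ 6.4488.
SE_diff = SEM × √2 ≈ 6.4488 × 1.4142 ≈ 9.1200
Minimum reliable difference = 1.96 × SE_diff ≈ 1.96 × 9.1200 ≈ 17.8752

17.88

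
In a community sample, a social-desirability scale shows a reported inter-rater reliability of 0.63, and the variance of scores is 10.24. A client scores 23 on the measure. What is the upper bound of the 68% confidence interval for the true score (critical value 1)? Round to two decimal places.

24.95

σ = 10.24^(1/2) = 3.200
SEM = 3.200·√(1 − 0.630) ≈ 1.946
Half-width = 1·1.946 ≈ 1.946
Upper bound: 23 + 1.946 = 24.946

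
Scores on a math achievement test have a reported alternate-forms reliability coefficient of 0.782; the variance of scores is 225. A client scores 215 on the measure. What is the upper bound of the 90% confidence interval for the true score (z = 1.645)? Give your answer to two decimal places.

226.52

SD = √225 = 15.00000
SEM = 15.00000 × √(1 − 0.78200) = 15.00000 × √0.21800 ≈ 15.00000 × 0.46690 ≈ 7.00357
Margin = 1.645 × 7.00357 ≈ 11.52087
Upper bound: 215 + 11.52087 = 226.52087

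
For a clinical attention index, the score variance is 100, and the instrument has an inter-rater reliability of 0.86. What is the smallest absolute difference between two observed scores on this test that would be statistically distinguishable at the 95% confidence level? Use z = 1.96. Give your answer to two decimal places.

SD = √100 ≈ 10.000
SEM = 10.000 × √(1 − 0.860) = 10.000 × √0.140 ≈ 10.000 × 0.374 ≈ 3.742
SE_diff = SEM × √2 ≈ 3.742 × 1.414 ≈ 5.292
Minimum reliable difference = 1.96 × SE_diff ≈ 1.96 × 5.292 ≈ 10.371

10.37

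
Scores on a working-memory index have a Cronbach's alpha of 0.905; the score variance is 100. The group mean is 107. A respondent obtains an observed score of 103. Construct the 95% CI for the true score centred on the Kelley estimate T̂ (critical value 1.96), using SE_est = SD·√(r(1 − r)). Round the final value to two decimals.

SD = √100 = 10.000
T̂ = 0.905(103) + 0.095(107) ≈ 103.380
SE_est = SD · √(r(1 − r)) = 10.000 · √0.086 ≈ 10.000 · 0.293 ≈ 2.932
95% CI: 103.380 ± 5.747 ≈ (97.633, 109.127)

[97.63, 109.13]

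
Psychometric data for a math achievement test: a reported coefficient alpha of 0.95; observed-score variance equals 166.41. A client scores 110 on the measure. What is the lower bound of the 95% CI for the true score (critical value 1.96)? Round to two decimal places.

σ = 166.41^(1/2) = 12.900
SEM = 12.900 * √(1 − 0.950) = 12.900 * √0.050 ≈ 12.900 * 0.224 ≈ 2.885
Margin = 1.96 * 2.885 ≈ 5.654
Lower bound: 110 − 5.654 = 104.346

104.35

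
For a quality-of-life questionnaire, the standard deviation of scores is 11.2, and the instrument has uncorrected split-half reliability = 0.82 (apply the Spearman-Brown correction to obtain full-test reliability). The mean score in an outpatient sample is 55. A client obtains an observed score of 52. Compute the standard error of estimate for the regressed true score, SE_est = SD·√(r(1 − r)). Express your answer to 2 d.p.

3.34

Spearman-Brown: r = 2(0.82) / (1 + 0.82) = 1.6400 / 1.8200 ≈ 0.9011
SE_est = 11.2000*√(0.9011*0.0989) ≈ 3.3435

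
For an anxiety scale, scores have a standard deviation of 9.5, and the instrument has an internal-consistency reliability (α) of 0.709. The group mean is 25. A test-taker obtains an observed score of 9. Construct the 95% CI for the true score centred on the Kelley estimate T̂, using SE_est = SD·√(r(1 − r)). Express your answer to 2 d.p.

T̂ = r·X + (1 − r)·M = 0.7090·9 + 0.2910·25 = 6.3810 + 7.2750 ≈ 13.6560
SE_est = 9.5000·√(0.7090·0.2910) ≈ 4.3151
CI = 13.6560 ± 1.96 · 4.3151 → [5.1984, 22.1136]

[5.20, 22.11]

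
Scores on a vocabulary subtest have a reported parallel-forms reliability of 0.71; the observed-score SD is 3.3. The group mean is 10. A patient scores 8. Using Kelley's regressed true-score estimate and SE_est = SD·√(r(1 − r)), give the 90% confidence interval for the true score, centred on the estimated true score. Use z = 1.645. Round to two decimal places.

[6.12, 11.04]

T̂ = r·X + (1 − r)·M = 0.7100·8 + 0.2900·10 = 5.6800 + 2.9000 ≈ 8.5800
SE_est = SD · √(r(1 − r)) = 3.3000 · √0.2059 ≈ 3.3000 · 0.4538 ≈ 1.4974
90% CI: 8.5800 ± 2.4632 ≈ (6.1168, 11.0432)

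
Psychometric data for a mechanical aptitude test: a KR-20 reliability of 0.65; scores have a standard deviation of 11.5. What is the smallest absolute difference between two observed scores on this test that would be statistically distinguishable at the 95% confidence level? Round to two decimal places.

18.86

SEM = 11.5000 × √(1 − 0.6500) = 11.5000 × √0.3500 ≈ 11.5000 × 0.5916 ≈ 6.8035
SE_diff = SEM × √2 ≈ 6.8035 × 1.4142 ≈ 9.6216
Smallest detectable difference = 1.96×9.6216 ≈ 18.8583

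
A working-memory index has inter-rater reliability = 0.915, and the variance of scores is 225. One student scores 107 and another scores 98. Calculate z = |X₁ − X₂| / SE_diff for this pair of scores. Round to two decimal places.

1.46

SD = √225 = 15.000
SEM = 15.000*√(1 − 0.915) ≈ 4.373
SE_diff = SEM * √2 ≈ 4.373 * 1.414 ≈ 6.185
z = |107 − 98| / 6.185 = 9 / 6.185 ≈ 1.455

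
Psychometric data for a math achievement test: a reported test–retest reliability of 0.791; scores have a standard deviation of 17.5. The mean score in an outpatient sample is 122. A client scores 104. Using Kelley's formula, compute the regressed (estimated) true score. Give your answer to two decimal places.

107.76

Estimated true score = 0.79100×104 + (1 − 0.79100)×122 ≈ 107.76200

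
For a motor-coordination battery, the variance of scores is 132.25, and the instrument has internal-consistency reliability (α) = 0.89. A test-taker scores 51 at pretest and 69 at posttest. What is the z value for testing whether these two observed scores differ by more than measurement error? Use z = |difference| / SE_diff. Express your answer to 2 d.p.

3.34

SD = √132.25 = 11.5000
SEM = 11.5000×√(1 − 0.8900) ≈ 3.8141
Standard error of the difference = 3.8141·√2 ≈ 5.3940
z = |51 − 69| / 5.3940 = 18 / 5.3940 ≈ 3.3371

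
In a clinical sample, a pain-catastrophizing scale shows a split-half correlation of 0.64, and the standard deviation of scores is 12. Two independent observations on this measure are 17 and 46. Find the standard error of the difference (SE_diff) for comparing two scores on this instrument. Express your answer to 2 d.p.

7.95

r_full = 2·0.64 / (1 + 0.64) ≈ 0.7805
SEM = 12.0000·√(1 − 0.7805) ≈ 5.6223
SE_diff = SEM · √2 ≈ 5.6223 · 1.4142 ≈ 7.9511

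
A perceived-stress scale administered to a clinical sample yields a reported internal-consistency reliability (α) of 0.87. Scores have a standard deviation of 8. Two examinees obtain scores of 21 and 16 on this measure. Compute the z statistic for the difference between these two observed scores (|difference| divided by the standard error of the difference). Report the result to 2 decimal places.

SEM = 8.00000 · √(1 − 0.87000) = 8.00000 · √0.13000 ≈ 8.00000 · 0.36056 ≈ 2.88444
SE_diff = √2 · SEM ≈ 4.07922
z = 5 / 4.07922 ≈ 1.22573

1.23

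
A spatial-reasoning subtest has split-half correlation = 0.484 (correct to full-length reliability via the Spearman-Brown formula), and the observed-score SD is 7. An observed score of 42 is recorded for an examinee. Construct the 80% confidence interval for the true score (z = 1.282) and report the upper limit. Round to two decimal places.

Spearman-Brown: r = 2(0.484) / (1 + 0.484) = 0.968 / 1.484 ≃ 0.652
SEM = 7.000 · √(1 − 0.652) = 7.000 · √0.348 ≃ 7.000 · 0.590 ≃ 4.128
1.282 · SEM ≃ 5.292
Upper bound: 42 + 5.292 = 47.292

47.29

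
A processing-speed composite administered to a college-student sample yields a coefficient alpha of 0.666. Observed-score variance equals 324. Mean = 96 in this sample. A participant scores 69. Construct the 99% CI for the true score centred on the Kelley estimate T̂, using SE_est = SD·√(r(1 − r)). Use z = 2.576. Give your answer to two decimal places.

σ = 324^(1/2) = 18.00000
Estimated true score = 0.66600·69 + (1 − 0.66600)·96 ≈ 78.01800
SE_est = SD · √(r(1 − r)) = 18.00000 · √0.22244 ≈ 18.00000 · 0.47164 ≈ 8.48951
99% CI: 78.01800 ± 21.86899 ≈ (56.14901, 99.88699)

[56.15, 99.89]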